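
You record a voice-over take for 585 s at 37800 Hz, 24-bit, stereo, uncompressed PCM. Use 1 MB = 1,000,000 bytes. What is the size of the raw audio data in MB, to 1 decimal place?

Bytes = 37,800 samples/s × 585 s × 3 bytes/sample × 2 ch = 132,678,000 bytes.
132,678,000 / 1,000,000 = 132.7 MB.

132.7 MB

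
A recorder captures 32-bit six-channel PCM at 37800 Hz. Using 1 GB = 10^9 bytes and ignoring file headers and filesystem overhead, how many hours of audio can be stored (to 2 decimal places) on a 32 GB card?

9.80 hours

Uncompressed byte rate = 37,800 × 4 × 6 = 907,200 bytes/s.
Capacity = 32 × 1,000,000,000 = 32,000,000,000 bytes.
32,000,000,000 / 907,200 ≈ 35273.37 s → 9.80 hours.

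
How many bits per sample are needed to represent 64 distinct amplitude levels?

log2(64) = 6.

6 bits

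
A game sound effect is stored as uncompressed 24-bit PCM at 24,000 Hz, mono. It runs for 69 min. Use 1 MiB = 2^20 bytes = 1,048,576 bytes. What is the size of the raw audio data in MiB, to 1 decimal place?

284.3 MiB

Duration = 69 min = 4,140 s.
Bytes = 24,000 samples/s × 4,140 s × 3 bytes/sample × 1 ch = 298,080,000 bytes.
298,080,000 / 1,048,576 = 284.3 MiB.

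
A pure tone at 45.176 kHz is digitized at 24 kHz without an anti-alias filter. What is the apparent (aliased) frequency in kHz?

2.824 kHz

Nyquist = 24,000/2 = 12,000 Hz; 45,176 Hz exceeds it.
Alias = |45,176 − 2×24,000| = |45,176 − 48,000| = 2,824 Hz = 2.824 kHz.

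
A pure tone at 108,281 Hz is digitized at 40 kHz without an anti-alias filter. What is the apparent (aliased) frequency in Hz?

11,719 Hz

Nyquist = 40,000/2 = 20,000 Hz; 108,281 Hz exceeds it.
Alias = |108,281 − 3×40,000| = |108,281 − 120,000| = 11,719 Hz.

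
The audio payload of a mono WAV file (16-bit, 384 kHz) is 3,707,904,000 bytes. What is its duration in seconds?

4,828 seconds

Byte rate = 384,000 × 2 × 1 = 768,000 bytes/s.
Duration = 3,707,904,000 / 768,000 = 4,828 s.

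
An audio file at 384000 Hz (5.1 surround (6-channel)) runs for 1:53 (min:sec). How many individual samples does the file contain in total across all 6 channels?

260,352,000 samples

1:53 (min:sec) = 113 s.
384,000 × 113 s × 6 ch = 260,352,000 samples.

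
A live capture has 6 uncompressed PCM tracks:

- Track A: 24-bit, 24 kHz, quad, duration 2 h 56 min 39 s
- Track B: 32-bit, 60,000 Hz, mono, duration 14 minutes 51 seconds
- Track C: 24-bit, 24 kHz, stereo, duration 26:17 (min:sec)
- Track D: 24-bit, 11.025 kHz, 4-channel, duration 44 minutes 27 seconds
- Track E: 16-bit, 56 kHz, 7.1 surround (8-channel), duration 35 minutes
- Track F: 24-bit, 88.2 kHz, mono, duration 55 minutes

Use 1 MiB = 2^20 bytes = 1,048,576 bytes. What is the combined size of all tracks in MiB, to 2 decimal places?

Track A: 2 h 56 min 39 s = 10,599 s; 24,000 × 10,599 × 3 × 4 = 3,052,512,000 bytes.
Track B: 14 minutes 51 seconds = 891 s; 60,000 × 891 × 4 × 1 = 213,840,000 bytes.
Track C: 26:17 (min:sec) = 1,577 s; 24,000 × 1,577 × 3 × 2 = 227,088,000 bytes.
Track D: 44 minutes 27 seconds = 2,667 s; 11,025 × 2,667 × 3 × 4 = 352,844,100 bytes.
Track E: 35 minutes = 2,100 s; 56,000 × 2,100 × 2 × 8 = 1,881,600,000 bytes.
Track F: 55 minutes = 3,300 s; 88,200 × 3,300 × 3 × 1 = 873,180,000 bytes.
Total = 6,601,064,100 bytes = 6295.27 MiB.

6295.27 MiB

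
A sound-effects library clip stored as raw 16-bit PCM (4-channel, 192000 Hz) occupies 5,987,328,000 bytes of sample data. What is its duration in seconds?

Byte rate = 192,000 × 2 × 4 = 1,536,000 bytes/s.
Duration = 5,987,328,000 / 1,536,000 = 3,898 s.

3,898 seconds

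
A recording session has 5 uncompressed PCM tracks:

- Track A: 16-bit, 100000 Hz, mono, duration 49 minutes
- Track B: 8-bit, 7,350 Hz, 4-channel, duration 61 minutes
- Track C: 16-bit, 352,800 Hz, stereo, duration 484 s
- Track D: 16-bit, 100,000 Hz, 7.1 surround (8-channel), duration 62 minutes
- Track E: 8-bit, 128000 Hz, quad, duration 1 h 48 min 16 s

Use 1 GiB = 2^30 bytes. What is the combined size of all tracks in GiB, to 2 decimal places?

9.92 GiB

Track A: 49 minutes = 2,940 s; 100,000 × 2,940 × 2 × 1 = 588,000,000 bytes.
Track B: 61 minutes = 3,660 s; 7,350 × 3,660 × 1 × 4 = 107,604,000 bytes.
Track C: 352,800 × 484 × 2 × 2 = 683,020,800 bytes.
Track D: 62 minutes = 3,720 s; 100,000 × 3,720 × 2 × 8 = 5,952,000,000 bytes.
Track E: 1 h 48 min 16 s = 6,496 s; 128,000 × 6,496 × 1 × 4 = 3,325,952,000 bytes.
Total = 10,656,576,800 bytes = 9.92 GiB.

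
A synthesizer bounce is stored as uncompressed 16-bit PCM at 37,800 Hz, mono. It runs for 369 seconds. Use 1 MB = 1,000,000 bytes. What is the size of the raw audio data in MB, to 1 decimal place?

Bytes = 37,800 samples/s × 369 s × 2 bytes/sample × 1 ch = 27,896,400 bytes.
27,896,400 / 1,000,000 = 27.9 MB.

27.9 MB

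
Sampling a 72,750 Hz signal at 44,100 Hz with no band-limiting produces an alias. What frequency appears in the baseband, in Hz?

Nyquist = 44,100/2 = 22,050 Hz; 72,750 Hz exceeds it.
Alias = |72,750 − 2×44,100| = |72,750 − 88,200| = 15,450 Hz.

15,450 Hz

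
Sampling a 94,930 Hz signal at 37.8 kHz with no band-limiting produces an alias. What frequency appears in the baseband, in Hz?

18,470 Hz

Nyquist = 37,800/2 = 18,900 Hz; 94,930 Hz exceeds it.
Alias = |94,930 − 3×37,800| = |94,930 − 113,400| = 18,470 Hz.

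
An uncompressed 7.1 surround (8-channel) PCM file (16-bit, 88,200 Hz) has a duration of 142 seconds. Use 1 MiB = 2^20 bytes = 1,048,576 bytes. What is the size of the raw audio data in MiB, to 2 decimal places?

Bytes = 88,200 samples/s × 142 s × 2 bytes/sample × 8 ch = 200,390,400 bytes.
200,390,400 / 1,048,576 = 191.11 MiB.

191.11 MiB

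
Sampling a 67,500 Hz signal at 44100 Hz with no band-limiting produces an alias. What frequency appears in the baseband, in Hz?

Nyquist = 44,100/2 = 22,050 Hz; 67,500 Hz exceeds it.
Alias = |67,500 − 2×44,100| = |67,500 − 88,200| = 20,700 Hz.

20,700 Hz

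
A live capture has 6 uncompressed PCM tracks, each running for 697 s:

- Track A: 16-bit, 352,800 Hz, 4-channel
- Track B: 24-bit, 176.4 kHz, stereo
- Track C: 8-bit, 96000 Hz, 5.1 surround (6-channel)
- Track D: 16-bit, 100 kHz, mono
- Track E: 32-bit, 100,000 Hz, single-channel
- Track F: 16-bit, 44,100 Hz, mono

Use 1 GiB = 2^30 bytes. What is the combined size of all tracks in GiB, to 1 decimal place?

Track A: 352,800 × 697 × 2 × 4 = 1,967,212,800 bytes.
Track B: 176,400 × 697 × 3 × 2 = 737,704,800 bytes.
Track C: 96,000 × 697 × 1 × 6 = 401,472,000 bytes.
Track D: 100,000 × 697 × 2 × 1 = 139,400,000 bytes.
Track E: 100,000 × 697 × 4 × 1 = 278,800,000 bytes.
Track F: 44,100 × 697 × 2 × 1 = 61,475,400 bytes.
Total = 3,586,065,000 bytes = 3.3 GiB.

3.3 GiB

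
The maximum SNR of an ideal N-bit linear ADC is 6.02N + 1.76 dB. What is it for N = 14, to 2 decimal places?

86.04 dB

6.02 × 14 + 1.76 = 86.04 dB.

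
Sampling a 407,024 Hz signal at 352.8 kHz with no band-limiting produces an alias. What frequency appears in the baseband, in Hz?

54,224 Hz

Nyquist = 352,800/2 = 176,400 Hz; 407,024 Hz exceeds it.
Alias = |407,024 − 1×352,800| = |407,024 − 352,800| = 54,224 Hz.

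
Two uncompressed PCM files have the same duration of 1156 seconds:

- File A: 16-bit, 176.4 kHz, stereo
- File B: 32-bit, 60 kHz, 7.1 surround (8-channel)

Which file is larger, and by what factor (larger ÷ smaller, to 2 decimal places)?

File B, by a factor of 2.72

File A: 176,400 × 2 × 2 = 705,600 bytes/s.
File B: 60,000 × 4 × 8 = 1,920,000 bytes/s.
File B is larger; ratio = 2,219,520,000 / 815,673,600 = 2.72.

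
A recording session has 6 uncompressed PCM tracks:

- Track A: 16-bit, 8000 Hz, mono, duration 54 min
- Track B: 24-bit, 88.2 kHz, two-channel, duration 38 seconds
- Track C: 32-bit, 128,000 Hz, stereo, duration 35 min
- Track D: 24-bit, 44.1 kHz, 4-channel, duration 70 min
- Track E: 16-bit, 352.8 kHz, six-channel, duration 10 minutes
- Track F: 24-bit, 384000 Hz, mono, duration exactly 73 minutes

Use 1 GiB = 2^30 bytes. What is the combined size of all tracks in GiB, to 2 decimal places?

Track A: 54 min = 3,240 s; 8,000 × 3,240 × 2 × 1 = 51,840,000 bytes.
Track B: 88,200 × 38 × 3 × 2 = 20,109,600 bytes.
Track C: 35 min = 2,100 s; 128,000 × 2,100 × 4 × 2 = 2,150,400,000 bytes.
Track D: 70 min = 4,200 s; 44,100 × 4,200 × 3 × 4 = 2,222,640,000 bytes.
Track E: 10 minutes = 600 s; 352,800 × 600 × 2 × 6 = 2,540,160,000 bytes.
Track F: exactly 73 minutes = 4,380 s; 384,000 × 4,380 × 3 × 1 = 5,045,760,000 bytes.
Total = 12,030,909,600 bytes = 11.20 GiB.

11.20 GiB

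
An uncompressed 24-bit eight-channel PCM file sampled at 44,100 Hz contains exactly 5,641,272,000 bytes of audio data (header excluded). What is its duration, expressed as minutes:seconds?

Byte rate = 44,100 × 3 × 8 = 1,058,400 bytes/s.
Duration = 5,641,272,000 / 1,058,400 = 5,330 s.
5,330 s = 88:50.

88:50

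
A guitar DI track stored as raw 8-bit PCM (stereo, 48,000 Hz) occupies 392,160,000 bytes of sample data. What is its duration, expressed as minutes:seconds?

Byte rate = 48,000 × 1 × 2 = 96,000 bytes/s.
Duration = 392,160,000 / 96,000 = 4,085 s.
4,085 s = 68:05.

68:05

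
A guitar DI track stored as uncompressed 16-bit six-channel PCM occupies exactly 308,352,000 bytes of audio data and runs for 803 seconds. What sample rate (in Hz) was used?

Bytes = sample_rate × seconds × bytes_per_sample × channels.
sample_rate = 308,352,000 / (803 × 2 × 6) = 308,352,000 / 9,636 = 32,000 Hz.

32,000 Hz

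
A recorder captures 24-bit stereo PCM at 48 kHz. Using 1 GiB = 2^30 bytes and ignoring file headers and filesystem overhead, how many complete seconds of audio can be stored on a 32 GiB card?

Uncompressed byte rate = 48,000 × 3 × 2 = 288,000 bytes/s.
Capacity = 32 × 1,073,741,824 = 34,359,738,368 bytes.
34,359,738,368 / 288,000 ≈ 119304.65 s → 119,304 seconds.

119,304 seconds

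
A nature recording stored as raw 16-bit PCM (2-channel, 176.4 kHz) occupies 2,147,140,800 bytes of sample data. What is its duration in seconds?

Byte rate = 176,400 × 2 × 2 = 705,600 bytes/s.
Duration = 2,147,140,800 / 705,600 = 3,043 s.

3,043 seconds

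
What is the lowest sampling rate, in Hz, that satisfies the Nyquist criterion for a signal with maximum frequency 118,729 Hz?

Minimum sample rate = 2 × 118,729 Hz = 237,458 Hz.

237,458 Hz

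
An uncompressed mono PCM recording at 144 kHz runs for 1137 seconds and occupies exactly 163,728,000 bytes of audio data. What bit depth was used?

8 bits

Bytes per sample = 163,728,000 / (144,000 × 1,137 × 1) = 163,728,000 / 163,728,000 = 1.
Bit depth = 1 × 8 = 8 bits.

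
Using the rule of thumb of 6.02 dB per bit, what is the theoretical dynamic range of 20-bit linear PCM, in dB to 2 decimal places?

20 × 6.02 = 120.40 dB.

120.40 dB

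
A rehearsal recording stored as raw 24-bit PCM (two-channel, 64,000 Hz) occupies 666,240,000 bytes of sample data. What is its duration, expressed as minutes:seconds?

Byte rate = 64,000 × 3 × 2 = 384,000 bytes/s.
Duration = 666,240,000 / 384,000 = 1,735 s.
1,735 s = 28:55.

28:55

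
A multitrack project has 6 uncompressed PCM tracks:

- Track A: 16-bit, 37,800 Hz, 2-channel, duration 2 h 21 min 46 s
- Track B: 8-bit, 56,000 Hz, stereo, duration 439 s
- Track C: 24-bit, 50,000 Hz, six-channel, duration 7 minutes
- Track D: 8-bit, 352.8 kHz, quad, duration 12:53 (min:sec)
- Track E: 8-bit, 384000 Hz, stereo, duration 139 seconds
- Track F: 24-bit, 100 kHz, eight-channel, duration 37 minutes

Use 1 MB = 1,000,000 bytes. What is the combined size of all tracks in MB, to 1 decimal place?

Track A: 2 h 21 min 46 s = 8,506 s; 37,800 × 8,506 × 2 × 2 = 1,286,107,200 bytes.
Track B: 56,000 × 439 × 1 × 2 = 49,168,000 bytes.
Track C: 7 minutes = 420 s; 50,000 × 420 × 3 × 6 = 378,000,000 bytes.
Track D: 12:53 (min:sec) = 773 s; 352,800 × 773 × 1 × 4 = 1,090,857,600 bytes.
Track E: 384,000 × 139 × 1 × 2 = 106,752,000 bytes.
Track F: 37 minutes = 2,220 s; 100,000 × 2,220 × 3 × 8 = 5,328,000,000 bytes.
Total = 8,238,884,800 bytes = 8238.9 MB.

8238.9 MB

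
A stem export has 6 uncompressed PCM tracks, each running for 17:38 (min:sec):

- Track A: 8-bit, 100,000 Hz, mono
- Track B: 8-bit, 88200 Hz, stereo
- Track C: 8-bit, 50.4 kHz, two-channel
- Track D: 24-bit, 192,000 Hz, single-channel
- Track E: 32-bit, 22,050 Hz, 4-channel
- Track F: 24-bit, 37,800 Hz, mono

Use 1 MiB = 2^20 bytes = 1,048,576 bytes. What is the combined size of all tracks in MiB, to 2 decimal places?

1432.16 MiB

17:38 (min:sec) = 1,058 s.
Track A: 100,000 × 1,058 × 1 × 1 = 105,800,000 bytes.
Track B: 88,200 × 1,058 × 1 × 2 = 186,631,200 bytes.
Track C: 50,400 × 1,058 × 1 × 2 = 106,646,400 bytes.
Track D: 192,000 × 1,058 × 3 × 1 = 609,408,000 bytes.
Track E: 22,050 × 1,058 × 4 × 4 = 373,262,400 bytes.
Track F: 37,800 × 1,058 × 3 × 1 = 119,977,200 bytes.
Total = 1,501,725,200 bytes = 1432.16 MiB.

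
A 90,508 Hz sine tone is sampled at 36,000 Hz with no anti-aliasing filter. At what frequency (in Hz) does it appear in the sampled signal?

Nyquist = 36,000/2 = 18,000 Hz; 90,508 Hz exceeds it.
Alias = |90,508 − 3×36,000| = |90,508 − 108,000| = 17,492 Hz.

17,492 Hz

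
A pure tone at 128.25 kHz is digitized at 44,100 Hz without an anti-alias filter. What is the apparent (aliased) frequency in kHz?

Nyquist = 44,100/2 = 22,050 Hz; 128,250 Hz exceeds it.
Alias = |128,250 − 3×44,100| = |128,250 − 132,300| = 4,050 Hz = 4.05 kHz.

4.05 kHz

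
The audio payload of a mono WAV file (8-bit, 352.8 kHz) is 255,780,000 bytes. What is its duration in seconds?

Byte rate = 352,800 × 1 × 1 = 352,800 bytes/s.
Duration = 255,780,000 / 352,800 = 725 s.

725 seconds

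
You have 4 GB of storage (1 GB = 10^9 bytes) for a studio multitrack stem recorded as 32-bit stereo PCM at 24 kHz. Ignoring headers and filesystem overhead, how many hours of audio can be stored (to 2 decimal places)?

5.79 hours

Uncompressed byte rate = 24,000 × 4 × 2 = 192,000 bytes/s.
Capacity = 4 × 1,000,000,000 = 4,000,000,000 bytes.
4,000,000,000 / 192,000 ≈ 20833.33 s → 5.79 hours.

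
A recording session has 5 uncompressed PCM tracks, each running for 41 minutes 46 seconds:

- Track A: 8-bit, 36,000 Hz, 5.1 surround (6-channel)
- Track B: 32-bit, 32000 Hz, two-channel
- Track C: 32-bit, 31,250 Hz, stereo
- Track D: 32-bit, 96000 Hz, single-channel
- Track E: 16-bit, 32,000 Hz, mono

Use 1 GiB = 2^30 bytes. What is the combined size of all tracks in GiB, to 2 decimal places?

41 minutes 46 seconds = 2,506 s.
Track A: 36,000 × 2,506 × 1 × 6 = 541,296,000 bytes.
Track B: 32,000 × 2,506 × 4 × 2 = 641,536,000 bytes.
Track C: 31,250 × 2,506 × 4 × 2 = 626,500,000 bytes.
Track D: 96,000 × 2,506 × 4 × 1 = 962,304,000 bytes.
Track E: 32,000 × 2,506 × 2 × 1 = 160,384,000 bytes.
Total = 2,932,020,000 bytes = 2.73 GiB.

2.73 GiB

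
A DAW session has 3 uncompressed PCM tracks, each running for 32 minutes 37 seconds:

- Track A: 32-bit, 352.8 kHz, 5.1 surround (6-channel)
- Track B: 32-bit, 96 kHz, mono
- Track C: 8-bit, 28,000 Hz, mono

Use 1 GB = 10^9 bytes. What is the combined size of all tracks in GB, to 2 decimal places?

17.38 GB

32 minutes 37 seconds = 1,957 s.
Track A: 352,800 × 1,957 × 4 × 6 = 16,570,310,400 bytes.
Track B: 96,000 × 1,957 × 4 × 1 = 751,488,000 bytes.
Track C: 28,000 × 1,957 × 1 × 1 = 54,796,000 bytes.
Total = 17,376,594,400 bytes = 17.38 GB.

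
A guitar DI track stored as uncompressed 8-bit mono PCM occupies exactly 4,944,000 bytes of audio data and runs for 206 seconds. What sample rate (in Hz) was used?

24,000 Hz

Bytes = sample_rate × seconds × bytes_per_sample × channels.
sample_rate = 4,944,000 / (206 × 1 × 1) = 4,944,000 / 206 = 24,000 Hz.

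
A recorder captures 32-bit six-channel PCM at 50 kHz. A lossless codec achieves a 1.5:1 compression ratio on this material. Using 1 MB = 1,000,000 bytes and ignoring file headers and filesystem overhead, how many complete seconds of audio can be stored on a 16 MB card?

Uncompressed byte rate = 50,000 × 4 × 6 = 1,200,000 bytes/s.
After 1.5:1 compression, effective rate ≈ 800000 bytes/s.
Capacity = 16 × 1,000,000 = 16,000,000 bytes.
16,000,000 / effective rate ≈ 20 s → 20 seconds.

20 seconds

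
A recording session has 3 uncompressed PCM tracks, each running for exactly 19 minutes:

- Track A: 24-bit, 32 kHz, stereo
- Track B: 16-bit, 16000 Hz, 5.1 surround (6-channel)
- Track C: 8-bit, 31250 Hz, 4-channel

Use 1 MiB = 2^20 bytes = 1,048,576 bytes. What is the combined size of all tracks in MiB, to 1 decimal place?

553.4 MiB

exactly 19 minutes = 1,140 s.
Track A: 32,000 × 1,140 × 3 × 2 = 218,880,000 bytes.
Track B: 16,000 × 1,140 × 2 × 6 = 218,880,000 bytes.
Track C: 31,250 × 1,140 × 1 × 4 = 142,500,000 bytes.
Total = 580,260,000 bytes = 553.4 MiB.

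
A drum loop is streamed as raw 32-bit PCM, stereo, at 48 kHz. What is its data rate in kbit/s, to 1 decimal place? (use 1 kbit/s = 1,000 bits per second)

3072.0 kbit/s

Bit rate = 48,000 × 32 × 2 = 3,072,000 bits/s.
= 3072.0 kbit/s.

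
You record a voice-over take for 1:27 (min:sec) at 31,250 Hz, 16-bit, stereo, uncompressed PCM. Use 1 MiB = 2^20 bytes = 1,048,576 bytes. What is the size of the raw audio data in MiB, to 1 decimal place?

10.4 MiB

Duration = 1:27 (min:sec) = 87 s.
Bytes = 31,250 samples/s × 87 s × 2 bytes/sample × 2 ch = 10,875,000 bytes.
10,875,000 / 1,048,576 = 10.4 MiB.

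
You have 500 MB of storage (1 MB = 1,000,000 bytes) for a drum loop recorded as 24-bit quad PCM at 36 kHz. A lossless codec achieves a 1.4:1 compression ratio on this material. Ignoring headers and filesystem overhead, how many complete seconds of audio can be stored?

1,620 seconds

Uncompressed byte rate = 36,000 × 3 × 4 = 432,000 bytes/s.
After 1.4:1 compression, effective rate ≈ 308571.43 bytes/s.
Capacity = 500 × 1,000,000 = 500,000,000 bytes.
500,000,000 / effective rate ≈ 1620.37 s → 1,620 seconds.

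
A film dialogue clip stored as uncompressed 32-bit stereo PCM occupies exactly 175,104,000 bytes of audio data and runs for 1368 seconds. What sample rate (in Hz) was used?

16,000 Hz

Bytes = sample_rate × seconds × bytes_per_sample × channels.
sample_rate = 175,104,000 / (1,368 × 4 × 2) = 175,104,000 / 10,944 = 16,000 Hz.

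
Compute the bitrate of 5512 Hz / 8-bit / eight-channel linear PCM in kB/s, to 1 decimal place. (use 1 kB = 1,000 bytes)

Bit rate = 5,512 × 8 × 8 = 352,768 bits/s.
352,768 / 8 = 44,096 B/s = 44.1 kB/s.

44.1 kB/s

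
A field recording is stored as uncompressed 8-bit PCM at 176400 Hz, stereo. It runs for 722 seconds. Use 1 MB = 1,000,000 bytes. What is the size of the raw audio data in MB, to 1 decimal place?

Bytes = 176,400 samples/s × 722 s × 1 bytes/sample × 2 ch = 254,721,600 bytes.
254,721,600 / 1,000,000 = 254.7 MB.

254.7 MB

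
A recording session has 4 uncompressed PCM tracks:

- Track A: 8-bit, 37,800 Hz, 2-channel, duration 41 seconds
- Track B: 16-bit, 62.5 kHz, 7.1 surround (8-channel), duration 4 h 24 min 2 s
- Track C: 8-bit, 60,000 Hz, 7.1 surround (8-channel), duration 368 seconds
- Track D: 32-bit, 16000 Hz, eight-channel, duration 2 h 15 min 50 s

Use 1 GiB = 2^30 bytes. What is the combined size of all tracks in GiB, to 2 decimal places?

18.81 GiB

Track A: 37,800 × 41 × 1 × 2 = 3,099,600 bytes.
Track B: 4 h 24 min 2 s = 15,842 s; 62,500 × 15,842 × 2 × 8 = 15,842,000,000 bytes.
Track C: 60,000 × 368 × 1 × 8 = 176,640,000 bytes.
Track D: 2 h 15 min 50 s = 8,150 s; 16,000 × 8,150 × 4 × 8 = 4,172,800,000 bytes.
Total = 20,194,539,600 bytes = 18.81 GiB.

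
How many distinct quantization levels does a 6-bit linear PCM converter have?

64 levels

2^6 = 64.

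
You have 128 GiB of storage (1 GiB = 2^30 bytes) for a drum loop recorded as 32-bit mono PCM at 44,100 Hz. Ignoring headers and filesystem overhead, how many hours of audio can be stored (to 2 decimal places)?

216.43 hours

Uncompressed byte rate = 44,100 × 4 × 1 = 176,400 bytes/s.
Capacity = 128 × 1,073,741,824 = 137,438,953,472 bytes.
137,438,953,472 / 176,400 ≈ 779132.39 s → 216.43 hours.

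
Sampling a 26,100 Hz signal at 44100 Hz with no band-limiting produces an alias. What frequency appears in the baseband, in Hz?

18,000 Hz

Nyquist = 44,100/2 = 22,050 Hz; 26,100 Hz exceeds it.
Alias = |26,100 − 1×44,100| = |26,100 − 44,100| = 18,000 Hz.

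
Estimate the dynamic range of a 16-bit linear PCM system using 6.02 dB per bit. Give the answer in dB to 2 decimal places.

96.32 dB

16 × 6.02 = 96.32 dB.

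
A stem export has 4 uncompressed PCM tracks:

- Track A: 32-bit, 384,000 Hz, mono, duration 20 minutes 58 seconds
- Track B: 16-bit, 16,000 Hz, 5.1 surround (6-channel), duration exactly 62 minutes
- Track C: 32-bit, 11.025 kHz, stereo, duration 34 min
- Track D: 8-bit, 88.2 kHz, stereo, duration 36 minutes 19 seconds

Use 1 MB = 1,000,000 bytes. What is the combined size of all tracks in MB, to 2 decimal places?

Track A: 20 minutes 58 seconds = 1,258 s; 384,000 × 1,258 × 4 × 1 = 1,932,288,000 bytes.
Track B: exactly 62 minutes = 3,720 s; 16,000 × 3,720 × 2 × 6 = 714,240,000 bytes.
Track C: 34 min = 2,040 s; 11,025 × 2,040 × 4 × 2 = 179,928,000 bytes.
Track D: 36 minutes 19 seconds = 2,179 s; 88,200 × 2,179 × 1 × 2 = 384,375,600 bytes.
Total = 3,210,831,600 bytes = 3210.83 MB.

3210.83 MB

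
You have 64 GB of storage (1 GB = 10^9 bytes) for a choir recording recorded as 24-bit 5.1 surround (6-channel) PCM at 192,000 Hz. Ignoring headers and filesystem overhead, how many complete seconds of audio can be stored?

18,518 seconds

Uncompressed byte rate = 192,000 × 3 × 6 = 3,456,000 bytes/s.
Capacity = 64 × 1,000,000,000 = 64,000,000,000 bytes.
64,000,000,000 / 3,456,000 ≈ 18518.52 s → 18,518 seconds.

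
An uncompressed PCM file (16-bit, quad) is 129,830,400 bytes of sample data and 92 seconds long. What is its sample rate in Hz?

176,400 Hz

Bytes = sample_rate × seconds × bytes_per_sample × channels.
sample_rate = 129,830,400 / (92 × 2 × 4) = 129,830,400 / 736 = 176,400 Hz.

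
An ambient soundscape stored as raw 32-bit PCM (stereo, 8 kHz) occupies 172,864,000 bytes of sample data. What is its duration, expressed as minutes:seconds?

Byte rate = 8,000 × 4 × 2 = 64,000 bytes/s.
Duration = 172,864,000 / 64,000 = 2,701 s.
2,701 s = 45:01.

45:01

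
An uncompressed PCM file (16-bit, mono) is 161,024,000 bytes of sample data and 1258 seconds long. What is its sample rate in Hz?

64,000 Hz

Bytes = sample_rate × seconds × bytes_per_sample × channels.
sample_rate = 161,024,000 / (1,258 × 2 × 1) = 161,024,000 / 2,516 = 64,000 Hz.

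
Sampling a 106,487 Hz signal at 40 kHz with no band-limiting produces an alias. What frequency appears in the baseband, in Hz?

Nyquist = 40,000/2 = 20,000 Hz; 106,487 Hz exceeds it.
Alias = |106,487 − 3×40,000| = |106,487 − 120,000| = 13,513 Hz.

13,513 Hz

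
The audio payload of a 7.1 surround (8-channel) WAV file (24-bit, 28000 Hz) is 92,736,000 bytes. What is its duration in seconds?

138 seconds

Byte rate = 28,000 × 3 × 8 = 672,000 bytes/s.
Duration = 92,736,000 / 672,000 = 138 s.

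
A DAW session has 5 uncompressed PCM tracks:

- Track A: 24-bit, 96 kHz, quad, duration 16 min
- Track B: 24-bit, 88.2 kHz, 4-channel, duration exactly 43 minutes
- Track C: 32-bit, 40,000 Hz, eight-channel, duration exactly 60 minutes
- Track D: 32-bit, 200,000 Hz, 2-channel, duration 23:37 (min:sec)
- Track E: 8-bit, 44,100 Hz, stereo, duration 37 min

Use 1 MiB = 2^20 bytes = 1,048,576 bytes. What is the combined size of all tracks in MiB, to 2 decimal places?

10402.29 MiB

Track A: 16 min = 960 s; 96,000 × 960 × 3 × 4 = 1,105,920,000 bytes.
Track B: exactly 43 minutes = 2,580 s; 88,200 × 2,580 × 3 × 4 = 2,730,672,000 bytes.
Track C: exactly 60 minutes = 3,600 s; 40,000 × 3,600 × 4 × 8 = 4,608,000,000 bytes.
Track D: 23:37 (min:sec) = 1,417 s; 200,000 × 1,417 × 4 × 2 = 2,267,200,000 bytes.
Track E: 37 min = 2,220 s; 44,100 × 2,220 × 1 × 2 = 195,804,000 bytes.
Total = 10,907,596,000 bytes = 10402.29 MiB.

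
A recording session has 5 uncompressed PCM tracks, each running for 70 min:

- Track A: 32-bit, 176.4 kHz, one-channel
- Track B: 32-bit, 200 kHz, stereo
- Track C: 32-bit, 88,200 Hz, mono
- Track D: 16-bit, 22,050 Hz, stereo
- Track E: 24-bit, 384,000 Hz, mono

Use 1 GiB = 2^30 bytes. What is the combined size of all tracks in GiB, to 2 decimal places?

70 min = 4,200 s.
Track A: 176,400 × 4,200 × 4 × 1 = 2,963,520,000 bytes.
Track B: 200,000 × 4,200 × 4 × 2 = 6,720,000,000 bytes.
Track C: 88,200 × 4,200 × 4 × 1 = 1,481,760,000 bytes.
Track D: 22,050 × 4,200 × 2 × 2 = 370,440,000 bytes.
Track E: 384,000 × 4,200 × 3 × 1 = 4,838,400,000 bytes.
Total = 16,374,120,000 bytes = 15.25 GiB.

15.25 GiB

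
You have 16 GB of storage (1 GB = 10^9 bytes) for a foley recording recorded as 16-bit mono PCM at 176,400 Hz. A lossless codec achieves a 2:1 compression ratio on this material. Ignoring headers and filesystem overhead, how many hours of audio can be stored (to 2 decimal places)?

Uncompressed byte rate = 176,400 × 2 × 1 = 352,800 bytes/s.
After 2:1 compression, effective rate ≈ 176400 bytes/s.
Capacity = 16 × 1,000,000,000 = 16,000,000,000 bytes.
16,000,000,000 / effective rate ≈ 90702.95 s → 25.20 hours.

25.20 hours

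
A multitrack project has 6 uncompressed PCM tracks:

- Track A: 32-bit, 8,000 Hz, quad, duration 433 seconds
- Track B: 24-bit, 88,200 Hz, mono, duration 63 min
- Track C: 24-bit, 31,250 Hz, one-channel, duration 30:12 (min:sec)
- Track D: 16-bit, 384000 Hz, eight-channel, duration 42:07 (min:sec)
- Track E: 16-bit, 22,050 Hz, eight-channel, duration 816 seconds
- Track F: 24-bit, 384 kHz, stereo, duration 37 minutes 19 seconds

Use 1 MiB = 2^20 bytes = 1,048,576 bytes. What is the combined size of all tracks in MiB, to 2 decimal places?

Track A: 8,000 × 433 × 4 × 4 = 55,424,000 bytes.
Track B: 63 min = 3,780 s; 88,200 × 3,780 × 3 × 1 = 1,000,188,000 bytes.
Track C: 30:12 (min:sec) = 1,812 s; 31,250 × 1,812 × 3 × 1 = 169,875,000 bytes.
Track D: 42:07 (min:sec) = 2,527 s; 384,000 × 2,527 × 2 × 8 = 15,525,888,000 bytes.
Track E: 22,050 × 816 × 2 × 8 = 287,884,800 bytes.
Track F: 37 minutes 19 seconds = 2,239 s; 384,000 × 2,239 × 3 × 2 = 5,158,656,000 bytes.
Total = 22,197,915,800 bytes = 21169.58 MiB.

21169.58 MiB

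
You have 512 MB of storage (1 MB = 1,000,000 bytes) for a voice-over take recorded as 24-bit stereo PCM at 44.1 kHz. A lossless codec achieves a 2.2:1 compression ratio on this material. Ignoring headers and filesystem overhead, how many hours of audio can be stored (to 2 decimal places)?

Uncompressed byte rate = 44,100 × 3 × 2 = 264,600 bytes/s.
After 2.2:1 compression, effective rate ≈ 120272.73 bytes/s.
Capacity = 512 × 1,000,000 = 512,000,000 bytes.
512,000,000 / effective rate ≈ 4256.99 s → 1.18 hours.

1.18 hours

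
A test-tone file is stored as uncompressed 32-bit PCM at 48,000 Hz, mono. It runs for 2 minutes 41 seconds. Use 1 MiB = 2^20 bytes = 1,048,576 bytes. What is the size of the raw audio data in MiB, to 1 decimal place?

29.5 MiB

Duration = 2 minutes 41 seconds = 161 s.
Bytes = 48,000 samples/s × 161 s × 4 bytes/sample × 1 ch = 30,912,000 bytes.
30,912,000 / 1,048,576 = 29.5 MiB.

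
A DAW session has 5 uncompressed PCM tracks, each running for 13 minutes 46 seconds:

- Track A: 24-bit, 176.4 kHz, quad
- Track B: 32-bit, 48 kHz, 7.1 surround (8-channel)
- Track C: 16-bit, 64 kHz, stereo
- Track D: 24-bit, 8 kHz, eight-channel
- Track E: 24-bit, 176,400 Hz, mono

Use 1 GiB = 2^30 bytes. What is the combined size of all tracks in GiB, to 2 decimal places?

3.56 GiB

13 minutes 46 seconds = 826 s.
Track A: 176,400 × 826 × 3 × 4 = 1,748,476,800 bytes.
Track B: 48,000 × 826 × 4 × 8 = 1,268,736,000 bytes.
Track C: 64,000 × 826 × 2 × 2 = 211,456,000 bytes.
Track D: 8,000 × 826 × 3 × 8 = 158,592,000 bytes.
Track E: 176,400 × 826 × 3 × 1 = 437,119,200 bytes.
Total = 3,824,380,000 bytes = 3.56 GiB.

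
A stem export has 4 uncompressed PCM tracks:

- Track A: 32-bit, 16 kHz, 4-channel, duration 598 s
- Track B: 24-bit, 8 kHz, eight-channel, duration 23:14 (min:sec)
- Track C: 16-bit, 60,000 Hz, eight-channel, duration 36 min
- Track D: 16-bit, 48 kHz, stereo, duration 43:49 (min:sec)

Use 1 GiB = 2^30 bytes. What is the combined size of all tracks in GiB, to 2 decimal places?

2.79 GiB

Track A: 16,000 × 598 × 4 × 4 = 153,088,000 bytes.
Track B: 23:14 (min:sec) = 1,394 s; 8,000 × 1,394 × 3 × 8 = 267,648,000 bytes.
Track C: 36 min = 2,160 s; 60,000 × 2,160 × 2 × 8 = 2,073,600,000 bytes.
Track D: 43:49 (min:sec) = 2,629 s; 48,000 × 2,629 × 2 × 2 = 504,768,000 bytes.
Total = 2,999,104,000 bytes = 2.79 GiB.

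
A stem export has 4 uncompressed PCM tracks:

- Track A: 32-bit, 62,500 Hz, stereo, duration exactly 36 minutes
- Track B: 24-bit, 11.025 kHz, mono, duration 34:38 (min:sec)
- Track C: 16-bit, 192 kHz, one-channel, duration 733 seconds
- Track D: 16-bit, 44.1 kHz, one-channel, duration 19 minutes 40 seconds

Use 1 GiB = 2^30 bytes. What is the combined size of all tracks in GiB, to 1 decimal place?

Track A: exactly 36 minutes = 2,160 s; 62,500 × 2,160 × 4 × 2 = 1,080,000,000 bytes.
Track B: 34:38 (min:sec) = 2,078 s; 11,025 × 2,078 × 3 × 1 = 68,729,850 bytes.
Track C: 192,000 × 733 × 2 × 1 = 281,472,000 bytes.
Track D: 19 minutes 40 seconds = 1,180 s; 44,100 × 1,180 × 2 × 1 = 104,076,000 bytes.
Total = 1,534,277,850 bytes = 1.4 GiB.

1.4 GiB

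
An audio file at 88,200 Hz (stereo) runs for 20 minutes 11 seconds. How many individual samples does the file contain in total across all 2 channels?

213,620,400 samples

20 minutes 11 seconds = 1,211 s.
88,200 × 1,211 s × 2 ch = 213,620,400 samples.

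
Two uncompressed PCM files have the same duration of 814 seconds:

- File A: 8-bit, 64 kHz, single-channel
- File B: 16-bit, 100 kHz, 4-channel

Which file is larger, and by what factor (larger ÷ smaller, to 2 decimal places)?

File A: 64,000 × 1 × 1 = 64,000 bytes/s.
File B: 100,000 × 2 × 4 = 800,000 bytes/s.
File B is larger; ratio = 651,200,000 / 52,096,000 = 12.50.

File B, by a factor of 12.50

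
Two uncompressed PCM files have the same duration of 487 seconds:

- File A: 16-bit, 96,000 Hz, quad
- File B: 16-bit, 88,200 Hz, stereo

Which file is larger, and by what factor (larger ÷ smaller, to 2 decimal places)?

File A, by a factor of 2.18

File A: 96,000 × 2 × 4 = 768,000 bytes/s.
File B: 88,200 × 2 × 2 = 352,800 bytes/s.
File A is larger; ratio = 374,016,000 / 171,813,600 = 2.18.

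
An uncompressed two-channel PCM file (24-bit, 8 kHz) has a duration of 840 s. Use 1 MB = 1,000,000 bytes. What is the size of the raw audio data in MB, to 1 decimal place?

40.3 MB

Bytes = 8,000 samples/s × 840 s × 3 bytes/sample × 2 ch = 40,320,000 bytes.
40,320,000 / 1,000,000 = 40.3 MB.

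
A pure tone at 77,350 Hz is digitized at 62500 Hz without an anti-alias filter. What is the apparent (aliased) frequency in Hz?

14,850 Hz

Nyquist = 62,500/2 = 31,250 Hz; 77,350 Hz exceeds it.
Alias = |77,350 − 1×62,500| = |77,350 − 62,500| = 14,850 Hz.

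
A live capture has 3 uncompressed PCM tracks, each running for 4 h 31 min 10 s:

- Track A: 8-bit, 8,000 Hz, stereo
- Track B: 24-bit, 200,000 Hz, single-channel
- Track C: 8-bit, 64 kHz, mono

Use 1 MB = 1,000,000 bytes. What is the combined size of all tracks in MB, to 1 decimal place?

11063.6 MB

4 h 31 min 10 s = 16,270 s.
Track A: 8,000 × 16,270 × 1 × 2 = 260,320,000 bytes.
Track B: 200,000 × 16,270 × 3 × 1 = 9,762,000,000 bytes.
Track C: 64,000 × 16,270 × 1 × 1 = 1,041,280,000 bytes.
Total = 11,063,600,000 bytes = 11063.6 MB.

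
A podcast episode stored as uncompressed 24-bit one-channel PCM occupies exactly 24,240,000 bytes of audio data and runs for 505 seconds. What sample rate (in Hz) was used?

Bytes = sample_rate × seconds × bytes_per_sample × channels.
sample_rate = 24,240,000 / (505 × 3 × 1) = 24,240,000 / 1,515 = 16,000 Hz.

16,000 Hz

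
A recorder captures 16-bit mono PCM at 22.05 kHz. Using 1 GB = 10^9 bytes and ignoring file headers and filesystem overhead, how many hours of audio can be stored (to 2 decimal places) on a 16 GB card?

Uncompressed byte rate = 22,050 × 2 × 1 = 44,100 bytes/s.
Capacity = 16 × 1,000,000,000 = 16,000,000,000 bytes.
16,000,000,000 / 44,100 ≈ 362811.79 s → 100.78 hours.

100.78 hours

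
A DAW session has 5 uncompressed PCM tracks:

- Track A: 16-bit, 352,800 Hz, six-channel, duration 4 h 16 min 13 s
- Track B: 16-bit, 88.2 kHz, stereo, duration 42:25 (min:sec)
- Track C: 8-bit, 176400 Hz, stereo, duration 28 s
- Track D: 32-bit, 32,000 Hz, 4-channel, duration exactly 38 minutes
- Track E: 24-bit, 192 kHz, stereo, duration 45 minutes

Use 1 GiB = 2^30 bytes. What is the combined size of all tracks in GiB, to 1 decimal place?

Track A: 4 h 16 min 13 s = 15,373 s; 352,800 × 15,373 × 2 × 6 = 65,083,132,800 bytes.
Track B: 42:25 (min:sec) = 2,545 s; 88,200 × 2,545 × 2 × 2 = 897,876,000 bytes.
Track C: 176,400 × 28 × 1 × 2 = 9,878,400 bytes.
Track D: exactly 38 minutes = 2,280 s; 32,000 × 2,280 × 4 × 4 = 1,167,360,000 bytes.
Track E: 45 minutes = 2,700 s; 192,000 × 2,700 × 3 × 2 = 3,110,400,000 bytes.
Total = 70,268,647,200 bytes = 65.4 GiB.

65.4 GiB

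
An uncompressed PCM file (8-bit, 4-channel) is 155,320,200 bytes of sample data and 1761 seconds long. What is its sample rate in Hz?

Bytes = sample_rate × seconds × bytes_per_sample × channels.
sample_rate = 155,320,200 / (1,761 × 1 × 4) = 155,320,200 / 7,044 = 22,050 Hz.

22,050 Hz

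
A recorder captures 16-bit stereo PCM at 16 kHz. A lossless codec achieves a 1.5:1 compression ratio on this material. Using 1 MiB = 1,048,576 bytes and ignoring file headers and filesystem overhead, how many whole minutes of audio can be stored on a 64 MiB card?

26 minutes

Uncompressed byte rate = 16,000 × 2 × 2 = 64,000 bytes/s.
After 1.5:1 compression, effective rate ≈ 42666.67 bytes/s.
Capacity = 64 × 1,048,576 = 67,108,864 bytes.
67,108,864 / effective rate ≈ 1572.86 s → 26 minutes.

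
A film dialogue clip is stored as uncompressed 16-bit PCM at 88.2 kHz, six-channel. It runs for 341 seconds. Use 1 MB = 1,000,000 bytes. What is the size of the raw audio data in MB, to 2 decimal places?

Bytes = 88,200 samples/s × 341 s × 2 bytes/sample × 6 ch = 360,914,400 bytes.
360,914,400 / 1,000,000 = 360.91 MB.

360.91 MB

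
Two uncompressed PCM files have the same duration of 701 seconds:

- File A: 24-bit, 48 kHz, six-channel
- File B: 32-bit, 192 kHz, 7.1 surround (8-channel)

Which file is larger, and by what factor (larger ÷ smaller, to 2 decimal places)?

File A: 48,000 × 3 × 6 = 864,000 bytes/s.
File B: 192,000 × 4 × 8 = 6,144,000 bytes/s.
File B is larger; ratio = 4,306,944,000 / 605,664,000 = 7.11.

File B, by a factor of 7.11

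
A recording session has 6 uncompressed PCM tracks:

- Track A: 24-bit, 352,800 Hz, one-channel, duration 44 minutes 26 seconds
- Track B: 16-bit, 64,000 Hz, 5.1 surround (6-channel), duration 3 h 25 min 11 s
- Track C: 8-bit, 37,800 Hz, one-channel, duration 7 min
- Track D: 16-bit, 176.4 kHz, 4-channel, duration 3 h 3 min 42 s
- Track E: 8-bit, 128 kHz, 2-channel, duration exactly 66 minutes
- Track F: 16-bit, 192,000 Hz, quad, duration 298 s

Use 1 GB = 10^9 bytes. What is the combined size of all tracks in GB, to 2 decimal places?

Track A: 44 minutes 26 seconds = 2,666 s; 352,800 × 2,666 × 3 × 1 = 2,821,694,400 bytes.
Track B: 3 h 25 min 11 s = 12,311 s; 64,000 × 12,311 × 2 × 6 = 9,454,848,000 bytes.
Track C: 7 min = 420 s; 37,800 × 420 × 1 × 1 = 15,876,000 bytes.
Track D: 3 h 3 min 42 s = 11,022 s; 176,400 × 11,022 × 2 × 4 = 15,554,246,400 bytes.
Track E: exactly 66 minutes = 3,960 s; 128,000 × 3,960 × 1 × 2 = 1,013,760,000 bytes.
Track F: 192,000 × 298 × 2 × 4 = 457,728,000 bytes.
Total = 29,318,152,800 bytes = 29.32 GB.

29.32 GB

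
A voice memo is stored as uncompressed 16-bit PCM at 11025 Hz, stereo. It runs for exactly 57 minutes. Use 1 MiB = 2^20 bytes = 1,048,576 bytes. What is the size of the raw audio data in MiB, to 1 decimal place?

Duration = exactly 57 minutes = 3,420 s.
Bytes = 11,025 samples/s × 3,420 s × 2 bytes/sample × 2 ch = 150,822,000 bytes.
150,822,000 / 1,048,576 = 143.8 MiB.

143.8 MiB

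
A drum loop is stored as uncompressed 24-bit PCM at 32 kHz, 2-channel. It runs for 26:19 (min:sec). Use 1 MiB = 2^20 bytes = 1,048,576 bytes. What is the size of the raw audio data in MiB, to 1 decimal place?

Duration = 26:19 (min:sec) = 1,579 s.
Bytes = 32,000 samples/s × 1,579 s × 3 bytes/sample × 2 ch = 303,168,000 bytes.
303,168,000 / 1,048,576 = 289.1 MiB.

289.1 MiB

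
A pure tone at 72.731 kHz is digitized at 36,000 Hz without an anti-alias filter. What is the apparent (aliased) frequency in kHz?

0.731 kHz

Nyquist = 36,000/2 = 18,000 Hz; 72,731 Hz exceeds it.
Alias = |72,731 − 2×36,000| = |72,731 − 72,000| = 731 Hz = 0.731 kHz.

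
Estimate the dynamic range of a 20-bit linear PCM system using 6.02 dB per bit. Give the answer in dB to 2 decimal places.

20 × 6.02 = 120.40 dB.

120.40 dB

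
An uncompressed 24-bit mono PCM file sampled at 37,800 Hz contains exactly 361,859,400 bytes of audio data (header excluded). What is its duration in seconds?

Byte rate = 37,800 × 3 × 1 = 113,400 bytes/s.
Duration = 361,859,400 / 113,400 = 3,191 s.

3,191 seconds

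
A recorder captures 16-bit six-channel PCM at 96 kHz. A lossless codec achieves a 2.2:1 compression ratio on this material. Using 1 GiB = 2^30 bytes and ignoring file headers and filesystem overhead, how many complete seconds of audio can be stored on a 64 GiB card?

Uncompressed byte rate = 96,000 × 2 × 6 = 1,152,000 bytes/s.
After 2.2:1 compression, effective rate ≈ 523636.36 bytes/s.
Capacity = 64 × 1,073,741,824 = 68,719,476,736 bytes.
68,719,476,736 / effective rate ≈ 131235.11 s → 131,235 seconds.

131,235 seconds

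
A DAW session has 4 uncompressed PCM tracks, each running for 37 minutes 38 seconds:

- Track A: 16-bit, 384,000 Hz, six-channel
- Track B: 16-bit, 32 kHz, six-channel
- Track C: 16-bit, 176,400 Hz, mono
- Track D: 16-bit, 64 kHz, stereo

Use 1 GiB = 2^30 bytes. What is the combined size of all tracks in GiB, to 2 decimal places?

37 minutes 38 seconds = 2,258 s.
Track A: 384,000 × 2,258 × 2 × 6 = 10,404,864,000 bytes.
Track B: 32,000 × 2,258 × 2 × 6 = 867,072,000 bytes.
Track C: 176,400 × 2,258 × 2 × 1 = 796,622,400 bytes.
Track D: 64,000 × 2,258 × 2 × 2 = 578,048,000 bytes.
Total = 12,646,606,400 bytes = 11.78 GiB.

11.78 GiB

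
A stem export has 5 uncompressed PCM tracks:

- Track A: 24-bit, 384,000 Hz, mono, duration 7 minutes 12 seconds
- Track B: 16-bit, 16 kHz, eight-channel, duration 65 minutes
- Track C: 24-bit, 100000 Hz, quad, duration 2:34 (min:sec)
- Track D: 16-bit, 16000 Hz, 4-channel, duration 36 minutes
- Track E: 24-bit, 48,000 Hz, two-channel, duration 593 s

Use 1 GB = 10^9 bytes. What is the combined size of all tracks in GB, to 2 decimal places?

Track A: 7 minutes 12 seconds = 432 s; 384,000 × 432 × 3 × 1 = 497,664,000 bytes.
Track B: 65 minutes = 3,900 s; 16,000 × 3,900 × 2 × 8 = 998,400,000 bytes.
Track C: 2:34 (min:sec) = 154 s; 100,000 × 154 × 3 × 4 = 184,800,000 bytes.
Track D: 36 minutes = 2,160 s; 16,000 × 2,160 × 2 × 4 = 276,480,000 bytes.
Track E: 48,000 × 593 × 3 × 2 = 170,784,000 bytes.
Total = 2,128,128,000 bytes = 2.13 GB.

2.13 GB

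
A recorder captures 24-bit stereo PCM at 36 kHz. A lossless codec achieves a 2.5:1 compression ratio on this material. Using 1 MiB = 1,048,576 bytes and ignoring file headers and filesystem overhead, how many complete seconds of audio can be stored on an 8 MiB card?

Uncompressed byte rate = 36,000 × 3 × 2 = 216,000 bytes/s.
After 2.5:1 compression, effective rate ≈ 86400 bytes/s.
Capacity = 8 × 1,048,576 = 8,388,608 bytes.
8,388,608 / effective rate ≈ 97.09 s → 97 seconds.

97 seconds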